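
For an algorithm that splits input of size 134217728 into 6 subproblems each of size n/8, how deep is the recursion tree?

For divide and conquer with division factor 8:

Problem sizes at each level:
Level 0: 134217728
Level 1: 16777216
Level 2: 2097152
Level 3: 262144
Level 4: 32768
Level 5: 4096
Level 6: 512
Level 7: 64
Level 8: 8
Level 9: 1

The root is level 0 and the size-1 base case is level 9 (the tree spans levels 0 through 9, i.e. 10 levels counting the root), so the depth is the number of divisions: log_8(134217728) = 9

The recursion tree depth is log_8(134217728) = 9. At each level, the problem size is divided by 8, so it takes 9 divisions to reduce to a base case of size 1. The algorithm makes 6 recursive calls at each level.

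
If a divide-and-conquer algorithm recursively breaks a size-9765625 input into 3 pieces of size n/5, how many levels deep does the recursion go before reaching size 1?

For divide and conquer with division factor 5:

Problem sizes at each level:
Level 0: 9765625
Level 1: 1953125
Level 2: 390625
Level 3: 78125
Level 4: 15625
Level 5: 3125
Level 6: 625
Level 7: 125
Level 8: 25
Level 9: 5
Level 10: 1

The root is level 0 and the size-1 base case is level 10 (the tree spans levels 0 through 10, i.e. 11 levels counting the root), so the depth is the number of divisions: log_5(9765625) = 10

The recursion tree depth is log_5(9765625) = 10. At each level, the problem size is divided by 5, so it takes 10 divisions to reduce to a base case of size 1. The algorithm makes 3 recursive calls at each level.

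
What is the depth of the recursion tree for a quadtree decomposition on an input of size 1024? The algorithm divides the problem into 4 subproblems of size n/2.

For divide and conquer with division factor 2:

Problem sizes at each level:
Level 0: 1024
Level 1: 512
Level 2: 256
Level 3: 128
Level 4: 64
Level 5: 32
Level 6: 16
Level 7: 8
Level 8: 4
Level 9: 2
Level 10: 1

The root is level 0 and the size-1 base case is level 10 (the tree spans levels 0 through 10, i.e. 11 levels counting the root), so the depth is the number of divisions: log_2(1024) = 10

The recursion tree depth is log_2(1024) = 10. At each level, the problem size is divided by 2, so it takes 10 divisions to reduce to a base case of size 1. The algorithm makes 4 recursive calls at each level.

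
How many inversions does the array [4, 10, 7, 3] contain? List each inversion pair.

Finding inversions in [4, 10, 7, 3]:

(0, 3): arr[0]=4 > arr[3]=3
(1, 2): arr[1]=10 > arr[2]=7
(1, 3): arr[1]=10 > arr[3]=3
(2, 3): arr[2]=7 > arr[3]=3

Total inversions: 4

The array has 4 inversion(s): (0,3), (1,2), (1,3), (2,3). Each pair (i,j) satisfies i < j and arr[i] > arr[j].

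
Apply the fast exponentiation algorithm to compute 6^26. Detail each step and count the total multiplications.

Computing 6^26 by squaring (build up from 6^1; each line after the first costs one multiplication):

6^1 = 6
6^2 = (6^1)^2 = 6^2 = 36
6^3 = 6 * 6^2 = 6 * 36 = 216
6^6 = (6^3)^2 = 216^2 = 46656
6^12 = (6^6)^2 = 46656^2 = 2176782336
6^13 = 6 * 6^12 = 6 * 2176782336 = 13060694016
6^26 = (6^13)^2 = 13060694016^2 = 170581728179578208256

Result: 170581728179578208256
Multiplications needed: 6 (6 lines after 6^1)

6^26 = 170581728179578208256. Using exponentiation by squaring, this requires 6 multiplications. The key idea: if the exponent is even, square the half-power; if odd, multiply by the base once.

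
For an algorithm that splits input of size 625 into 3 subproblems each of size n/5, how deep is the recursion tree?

For divide and conquer with division factor 5:

Problem sizes at each level:
Level 0: 625
Level 1: 125
Level 2: 25
Level 3: 5
Level 4: 1

The root is level 0 and the size-1 base case is level 4 (the tree spans levels 0 through 4, i.e. 5 levels counting the root), so the depth is the number of divisions: log_5(625) = 4

The recursion tree depth is log_5(625) = 4. At each level, the problem size is divided by 5, so it takes 4 divisions to reduce to a base case of size 1. The algorithm makes 3 recursive calls at each level.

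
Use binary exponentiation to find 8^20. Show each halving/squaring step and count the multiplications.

Computing 8^20 by squaring (build up from 8^1; each line after the first costs one multiplication):

8^1 = 8
8^2 = (8^1)^2 = 8^2 = 64
8^4 = (8^2)^2 = 64^2 = 4096
8^5 = 8 * 8^4 = 8 * 4096 = 32768
8^10 = (8^5)^2 = 32768^2 = 1073741824
8^20 = (8^10)^2 = 1073741824^2 = 1152921504606846976

Result: 1152921504606846976
Multiplications needed: 5 (5 lines after 8^1)

8^20 = 1152921504606846976. Using exponentiation by squaring, this requires 5 multiplications. The key idea: if the exponent is even, square the half-power; if odd, multiply by the base once.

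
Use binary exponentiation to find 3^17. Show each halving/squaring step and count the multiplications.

Computing 3^17 by squaring (build up from 3^1; each line after the first costs one multiplication):

3^1 = 3
3^2 = (3^1)^2 = 3^2 = 9
3^4 = (3^2)^2 = 9^2 = 81
3^8 = (3^4)^2 = 81^2 = 6561
3^16 = (3^8)^2 = 6561^2 = 43046721
3^17 = 3 * 3^16 = 3 * 43046721 = 129140163

Result: 129140163
Multiplications needed: 5 (5 lines after 3^1)

3^17 = 129140163. Using exponentiation by squaring, this requires 5 multiplications. The key idea: if the exponent is even, square the half-power; if odd, multiply by the base once.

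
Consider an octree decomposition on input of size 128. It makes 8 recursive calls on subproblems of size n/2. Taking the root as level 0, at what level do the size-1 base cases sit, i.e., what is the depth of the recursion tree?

For divide and conquer with division factor 2:

Problem sizes at each level:
Level 0: 128
Level 1: 64
Level 2: 32
Level 3: 16
Level 4: 8
Level 5: 4
Level 6: 2
Level 7: 1

The root is level 0 and the size-1 base case is level 7 (the tree spans levels 0 through 7, i.e. 8 levels counting the root), so the depth is the number of divisions: log_2(128) = 7

The recursion tree depth is log_2(128) = 7. At each level, the problem size is divided by 2, so it takes 7 divisions to reduce to a base case of size 1. The algorithm makes 8 recursive calls at each level.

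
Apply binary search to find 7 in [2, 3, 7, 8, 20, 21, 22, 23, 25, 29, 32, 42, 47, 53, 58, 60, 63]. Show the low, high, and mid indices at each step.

Binary search for 7 in [2, 3, 7, 8, 20, 21, 22, 23, 25, 29, 32, 42, 47, 53, 58, 60, 63]:

lo=0, hi=16, mid=8, arr[mid]=25 -> 25 > 7, search left half
lo=0, hi=7, mid=3, arr[mid]=8 -> 8 > 7, search left half
lo=0, hi=2, mid=1, arr[mid]=3 -> 3 < 7, search right half
lo=2, hi=2, mid=2, arr[mid]=7 -> Found target at index 2!

Binary search finds 7 at index 2 after 4 comparisons. The search repeatedly halves the search space by comparing with the middle element.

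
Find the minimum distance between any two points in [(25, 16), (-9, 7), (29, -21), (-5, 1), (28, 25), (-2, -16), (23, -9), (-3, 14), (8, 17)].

Computing all pairwise distances among 9 points:

d((25, 16), (-9, 7)) = 35.171
d((25, 16), (29, -21)) = 37.2156
d((25, 16), (-5, 1)) = 33.541
d((25, 16), (28, 25)) = 9.4868
d((25, 16), (-2, -16)) = 41.8688
d((25, 16), (23, -9)) = 25.0799
d((25, 16), (-3, 14)) = 28.0713
d((25, 16), (8, 17)) = 17.0294
d((-9, 7), (29, -21)) = 47.2017
d((-9, 7), (-5, 1)) = 7.2111 <-- minimum
d((-9, 7), (28, 25)) = 41.1461
d((-9, 7), (-2, -16)) = 24.0416
d((-9, 7), (23, -9)) = 35.7771
d((-9, 7), (-3, 14)) = 9.2195
d((-9, 7), (8, 17)) = 19.7231
d((29, -21), (-5, 1)) = 40.4969
d((29, -21), (28, 25)) = 46.0109
d((29, -21), (-2, -16)) = 31.4006
d((29, -21), (23, -9)) = 13.4164
d((29, -21), (-3, 14)) = 47.4236
d((29, -21), (8, 17)) = 43.4166
d((-5, 1), (28, 25)) = 40.8044
d((-5, 1), (-2, -16)) = 17.2627
d((-5, 1), (23, -9)) = 29.7321
d((-5, 1), (-3, 14)) = 13.1529
d((-5, 1), (8, 17)) = 20.6155
d((28, 25), (-2, -16)) = 50.8035
d((28, 25), (23, -9)) = 34.3657
d((28, 25), (-3, 14)) = 32.8938
d((28, 25), (8, 17)) = 21.5407
d((-2, -16), (23, -9)) = 25.9615
d((-2, -16), (-3, 14)) = 30.0167
d((-2, -16), (8, 17)) = 34.4819
d((23, -9), (-3, 14)) = 34.7131
d((23, -9), (8, 17)) = 30.0167
d((-3, 14), (8, 17)) = 11.4018

Closest pair: (-9, 7) and (-5, 1) with distance 7.2111

The closest pair is (-9, 7) and (-5, 1) with Euclidean distance 7.2111. For 9 points, brute-force pairwise comparison is shown above. For large n, the divide-and-conquer algorithm (sort by x, recurse on halves, check the dividing strip) achieves O(n log n).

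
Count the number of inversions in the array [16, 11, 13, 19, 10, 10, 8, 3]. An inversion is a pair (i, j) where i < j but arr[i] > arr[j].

Finding inversions in [16, 11, 13, 19, 10, 10, 8, 3]:

(0, 1): arr[0]=16 > arr[1]=11
(0, 2): arr[0]=16 > arr[2]=13
(0, 4): arr[0]=16 > arr[4]=10
(0, 5): arr[0]=16 > arr[5]=10
(0, 6): arr[0]=16 > arr[6]=8
(0, 7): arr[0]=16 > arr[7]=3
(1, 4): arr[1]=11 > arr[4]=10
(1, 5): arr[1]=11 > arr[5]=10
(1, 6): arr[1]=11 > arr[6]=8
(1, 7): arr[1]=11 > arr[7]=3
(2, 4): arr[2]=13 > arr[4]=10
(2, 5): arr[2]=13 > arr[5]=10
(2, 6): arr[2]=13 > arr[6]=8
(2, 7): arr[2]=13 > arr[7]=3
(3, 4): arr[3]=19 > arr[4]=10
(3, 5): arr[3]=19 > arr[5]=10
(3, 6): arr[3]=19 > arr[6]=8
(3, 7): arr[3]=19 > arr[7]=3
(4, 6): arr[4]=10 > arr[6]=8
(4, 7): arr[4]=10 > arr[7]=3
(5, 6): arr[5]=10 > arr[6]=8
(5, 7): arr[5]=10 > arr[7]=3
(6, 7): arr[6]=8 > arr[7]=3

Total inversions: 23

The array has 23 inversion(s): (0,1), (0,2), (0,4), (0,5), (0,6), (0,7), (1,4), (1,5), (1,6), (1,7), (2,4), (2,5), (2,6), (2,7), (3,4), (3,5), (3,6), (3,7), (4,6), (4,7), (5,6), (5,7), (6,7). Each pair (i,j) satisfies i < j and arr[i] > arr[j].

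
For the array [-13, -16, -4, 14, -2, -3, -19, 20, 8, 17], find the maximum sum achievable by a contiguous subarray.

Using Kadane's algorithm on [-13, -16, -4, 14, -2, -3, -19, 20, 8, 17]:

Scanning through the array:
Position 1 (value -16): max_ending_here = -16, max_so_far = -13
Position 2 (value -4): max_ending_here = -4, max_so_far = -4
Position 3 (value 14): max_ending_here = 14, max_so_far = 14
Position 4 (value -2): max_ending_here = 12, max_so_far = 14
Position 5 (value -3): max_ending_here = 9, max_so_far = 14
Position 6 (value -19): max_ending_here = -10, max_so_far = 14
Position 7 (value 20): max_ending_here = 20, max_so_far = 20
Position 8 (value 8): max_ending_here = 28, max_so_far = 28
Position 9 (value 17): max_ending_here = 45, max_so_far = 45

Maximum subarray: [20, 8, 17]
Maximum sum: 45

The maximum subarray is [20, 8, 17] with sum 45. This subarray runs from index 7 to index 9.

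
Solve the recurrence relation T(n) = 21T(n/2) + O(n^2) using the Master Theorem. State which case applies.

Master Theorem for T(n) = 21T(n/2) + O(n^2):

a = 21, b = 2, c = 2
log_b(a) = log_2(21) = 4.3923

Case 1: c = 2 < log_2(21) = 4.3923
T(n) = O(n^(log_2 21))

For T(n) = 21T(n/2) + O(n^2): log_2(21) = 4.3923. This is Case 1 of the Master Theorem (c < log_b(a), work dominated by leaves), giving O(n^(log_2 21)).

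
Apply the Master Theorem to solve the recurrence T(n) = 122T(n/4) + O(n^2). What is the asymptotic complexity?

Master Theorem for T(n) = 122T(n/4) + O(n^2):

a = 122, b = 4, c = 2
log_b(a) = log_4(122) = 3.4654

Case 1: c = 2 < log_4(122) = 3.4654
T(n) = O(n^(log_4 122))

For T(n) = 122T(n/4) + O(n^2): log_4(122) = 3.4654. This is Case 1 of the Master Theorem (c < log_b(a), work dominated by leaves), giving O(n^(log_4 122)).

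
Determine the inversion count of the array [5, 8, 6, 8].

Finding inversions in [5, 8, 6, 8]:

(1, 2): arr[1]=8 > arr[2]=6

Total inversions: 1

The array has 1 inversion(s): (1,2). Each pair (i,j) satisfies i < j and arr[i] > arr[j].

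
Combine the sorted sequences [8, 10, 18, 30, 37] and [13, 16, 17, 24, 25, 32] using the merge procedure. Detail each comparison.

Merging process:

Compare 8 vs 13: take 8 from left. Merged: [8]
Compare 10 vs 13: take 10 from left. Merged: [8, 10]
Compare 18 vs 13: take 13 from right. Merged: [8, 10, 13]
Compare 18 vs 16: take 16 from right. Merged: [8, 10, 13, 16]
Compare 18 vs 17: take 17 from right. Merged: [8, 10, 13, 16, 17]
Compare 18 vs 24: take 18 from left. Merged: [8, 10, 13, 16, 17, 18]
Compare 30 vs 24: take 24 from right. Merged: [8, 10, 13, 16, 17, 18, 24]
Compare 30 vs 25: take 25 from right. Merged: [8, 10, 13, 16, 17, 18, 24, 25]
Compare 30 vs 32: take 30 from left. Merged: [8, 10, 13, 16, 17, 18, 24, 25, 30]
Compare 37 vs 32: take 32 from right. Merged: [8, 10, 13, 16, 17, 18, 24, 25, 30, 32]
Append remaining from left: [37]. Merged: [8, 10, 13, 16, 17, 18, 24, 25, 30, 32, 37]

Final merged array: [8, 10, 13, 16, 17, 18, 24, 25, 30, 32, 37]
Total comparisons: 10

The merged array is [8, 10, 13, 16, 17, 18, 24, 25, 30, 32, 37], requiring 10 comparisons. The merge step runs in O(n) time where n is the total number of elements.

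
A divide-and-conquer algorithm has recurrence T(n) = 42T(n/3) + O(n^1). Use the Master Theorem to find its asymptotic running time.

Master Theorem for T(n) = 42T(n/3) + O(n^1):

a = 42, b = 3, c = 1
log_b(a) = log_3(42) = 3.4022

Case 1: c = 1 < log_3(42) = 3.4022
T(n) = O(n^(log_3 42))

For T(n) = 42T(n/3) + O(n^1): log_3(42) = 3.4022. This is Case 1 of the Master Theorem (c < log_b(a), work dominated by leaves), giving O(n^(log_3 42)).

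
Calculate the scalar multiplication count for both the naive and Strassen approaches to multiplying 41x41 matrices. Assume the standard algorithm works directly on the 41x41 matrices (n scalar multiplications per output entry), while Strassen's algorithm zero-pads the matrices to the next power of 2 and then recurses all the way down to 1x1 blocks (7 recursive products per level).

Matrix multiplication for 41x41 matrices:

Strassen's algorithm requires power-of-2 dimensions. Pad 41x41 to 64x64 (next power of 2).

Standard algorithm: 41^3 = 68921 multiplications
Strassen's algorithm: 7^(log2(64)) = 7^6 = 117649 multiplications
Difference: 68921 - 117649 = -48728 (Strassen uses MORE here due to padding overhead — for small or just-over-power-of-2 n, padding can outweigh the per-level savings)

Standard: 68921 multiplications (41^3). Strassen: 117649 multiplications (7^6, after padding to 64x64). Strassen reduces 8 recursive multiplications to 7 at each level.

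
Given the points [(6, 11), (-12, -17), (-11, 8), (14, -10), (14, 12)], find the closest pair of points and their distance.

Computing all pairwise distances among 5 points:

d((6, 11), (-12, -17)) = 33.2866
d((6, 11), (-11, 8)) = 17.2627
d((6, 11), (14, -10)) = 22.4722
d((6, 11), (14, 12)) = 8.0623 <-- minimum
d((-12, -17), (-11, 8)) = 25.02
d((-12, -17), (14, -10)) = 26.9258
d((-12, -17), (14, 12)) = 38.9487
d((-11, 8), (14, -10)) = 30.8058
d((-11, 8), (14, 12)) = 25.318
d((14, -10), (14, 12)) = 22.0

Closest pair: (6, 11) and (14, 12) with distance 8.0623

The closest pair is (6, 11) and (14, 12) with Euclidean distance 8.0623. For 5 points, brute-force pairwise comparison is shown above. For large n, the divide-and-conquer algorithm (sort by x, recurse on halves, check the dividing strip) achieves O(n log n).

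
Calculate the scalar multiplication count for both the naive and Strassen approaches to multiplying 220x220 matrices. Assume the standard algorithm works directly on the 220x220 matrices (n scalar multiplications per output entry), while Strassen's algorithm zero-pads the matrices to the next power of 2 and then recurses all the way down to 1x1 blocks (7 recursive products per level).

Matrix multiplication for 220x220 matrices:

Strassen's algorithm requires power-of-2 dimensions. Pad 220x220 to 256x256 (next power of 2).

Standard algorithm: 220^3 = 10648000 multiplications
Strassen's algorithm: 7^(log2(256)) = 7^8 = 5764801 multiplications
Savings: 10648000 - 5764801 = 4883199 multiplications

Standard: 10648000 multiplications (220^3). Strassen: 5764801 multiplications (7^8, after padding to 256x256). Strassen reduces 8 recursive multiplications to 7 at each level.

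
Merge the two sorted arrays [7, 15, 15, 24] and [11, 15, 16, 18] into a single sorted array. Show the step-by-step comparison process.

Merging process:

Compare 7 vs 11: take 7 from left. Merged: [7]
Compare 15 vs 11: take 11 from right. Merged: [7, 11]
Compare 15 vs 15: take 15 from left. Merged: [7, 11, 15]
Compare 15 vs 15: take 15 from left. Merged: [7, 11, 15, 15]
Compare 24 vs 15: take 15 from right. Merged: [7, 11, 15, 15, 15]
Compare 24 vs 16: take 16 from right. Merged: [7, 11, 15, 15, 15, 16]
Compare 24 vs 18: take 18 from right. Merged: [7, 11, 15, 15, 15, 16, 18]
Append remaining from left: [24]. Merged: [7, 11, 15, 15, 15, 16, 18, 24]

Final merged array: [7, 11, 15, 15, 15, 16, 18, 24]
Total comparisons: 7

The merged array is [7, 11, 15, 15, 15, 16, 18, 24], requiring 7 comparisons. The merge step runs in O(n) time where n is the total number of elements.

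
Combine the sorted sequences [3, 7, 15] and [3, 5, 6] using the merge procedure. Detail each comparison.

Merging process:

Compare 3 vs 3: take 3 from left. Merged: [3]
Compare 7 vs 3: take 3 from right. Merged: [3, 3]
Compare 7 vs 5: take 5 from right. Merged: [3, 3, 5]
Compare 7 vs 6: take 6 from right. Merged: [3, 3, 5, 6]
Append remaining from left: [7, 15]. Merged: [3, 3, 5, 6, 7, 15]

Final merged array: [3, 3, 5, 6, 7, 15]
Total comparisons: 4

The merged array is [3, 3, 5, 6, 7, 15], requiring 4 comparisons. The merge step runs in O(n) time where n is the total number of elements.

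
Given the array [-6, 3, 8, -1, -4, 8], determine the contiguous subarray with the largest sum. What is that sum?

Using Kadane's algorithm on [-6, 3, 8, -1, -4, 8]:

Scanning through the array:
Position 1 (value 3): max_ending_here = 3, max_so_far = 3
Position 2 (value 8): max_ending_here = 11, max_so_far = 11
Position 3 (value -1): max_ending_here = 10, max_so_far = 11
Position 4 (value -4): max_ending_here = 6, max_so_far = 11
Position 5 (value 8): max_ending_here = 14, max_so_far = 14

Maximum subarray: [3, 8, -1, -4, 8]
Maximum sum: 14

The maximum subarray is [3, 8, -1, -4, 8] with sum 14. This subarray runs from index 1 to index 5.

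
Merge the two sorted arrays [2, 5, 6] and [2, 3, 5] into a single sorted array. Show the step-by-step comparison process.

Merging process:

Compare 2 vs 2: take 2 from left. Merged: [2]
Compare 5 vs 2: take 2 from right. Merged: [2, 2]
Compare 5 vs 3: take 3 from right. Merged: [2, 2, 3]
Compare 5 vs 5: take 5 from left. Merged: [2, 2, 3, 5]
Compare 6 vs 5: take 5 from right. Merged: [2, 2, 3, 5, 5]
Append remaining from left: [6]. Merged: [2, 2, 3, 5, 5, 6]

Final merged array: [2, 2, 3, 5, 5, 6]
Total comparisons: 5

The merged array is [2, 2, 3, 5, 5, 6], requiring 5 comparisons. The merge step runs in O(n) time where n is the total number of elements.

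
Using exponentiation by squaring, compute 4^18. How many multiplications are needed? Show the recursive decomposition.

Computing 4^18 by squaring (build up from 4^1; each line after the first costs one multiplication):

4^1 = 4
4^2 = (4^1)^2 = 4^2 = 16
4^4 = (4^2)^2 = 16^2 = 256
4^8 = (4^4)^2 = 256^2 = 65536
4^9 = 4 * 4^8 = 4 * 65536 = 262144
4^18 = (4^9)^2 = 262144^2 = 68719476736

Result: 68719476736
Multiplications needed: 5 (5 lines after 4^1)

4^18 = 68719476736. Using exponentiation by squaring, this requires 5 multiplications. The key idea: if the exponent is even, square the half-power; if odd, multiply by the base once.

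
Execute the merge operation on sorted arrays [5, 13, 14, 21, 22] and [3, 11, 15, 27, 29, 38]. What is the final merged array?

Merging process:

Compare 5 vs 3: take 3 from right. Merged: [3]
Compare 5 vs 11: take 5 from left. Merged: [3, 5]
Compare 13 vs 11: take 11 from right. Merged: [3, 5, 11]
Compare 13 vs 15: take 13 from left. Merged: [3, 5, 11, 13]
Compare 14 vs 15: take 14 from left. Merged: [3, 5, 11, 13, 14]
Compare 21 vs 15: take 15 from right. Merged: [3, 5, 11, 13, 14, 15]
Compare 21 vs 27: take 21 from left. Merged: [3, 5, 11, 13, 14, 15, 21]
Compare 22 vs 27: take 22 from left. Merged: [3, 5, 11, 13, 14, 15, 21, 22]
Append remaining from right: [27, 29, 38]. Merged: [3, 5, 11, 13, 14, 15, 21, 22, 27, 29, 38]

Final merged array: [3, 5, 11, 13, 14, 15, 21, 22, 27, 29, 38]
Total comparisons: 8

The merged array is [3, 5, 11, 13, 14, 15, 21, 22, 27, 29, 38], requiring 8 comparisons. The merge step runs in O(n) time where n is the total number of elements.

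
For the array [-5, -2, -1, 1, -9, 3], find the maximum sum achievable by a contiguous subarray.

Using Kadane's algorithm on [-5, -2, -1, 1, -9, 3]:

Scanning through the array:
Position 1 (value -2): max_ending_here = -2, max_so_far = -2
Position 2 (value -1): max_ending_here = -1, max_so_far = -1
Position 3 (value 1): max_ending_here = 1, max_so_far = 1
Position 4 (value -9): max_ending_here = -8, max_so_far = 1
Position 5 (value 3): max_ending_here = 3, max_so_far = 3

Maximum subarray: [3]
Maximum sum: 3

The maximum subarray is [3] with sum 3. This subarray runs from index 5 to index 5.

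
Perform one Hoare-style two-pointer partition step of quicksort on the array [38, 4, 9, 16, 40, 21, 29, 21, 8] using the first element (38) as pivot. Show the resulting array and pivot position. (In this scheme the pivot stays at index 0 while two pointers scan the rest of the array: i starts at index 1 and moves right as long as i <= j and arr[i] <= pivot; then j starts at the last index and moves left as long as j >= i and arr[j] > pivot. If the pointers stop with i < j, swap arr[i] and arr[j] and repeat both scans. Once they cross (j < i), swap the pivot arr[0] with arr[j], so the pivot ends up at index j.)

Hoare-style two-pointer partition with pivot = 38:

Initial array: [38, 4, 9, 16, 40, 21, 29, 21, 8]

Pointers start at i = 1, j = 8.
i stops at index 4 (arr[4]=40 > 38), j stops at index 8 (arr[8]=8 <= 38): swap arr[4] and arr[8], array becomes [38, 4, 9, 16, 8, 21, 29, 21, 40]
i ends at 8, j ends at 7: the pointers have crossed (j < i), so scanning stops.

Swap pivot arr[0] with arr[7] to place pivot at position 7: [21, 4, 9, 16, 8, 21, 29, 38, 40]
Pivot position: 7

After partitioning with pivot 38, the array becomes [21, 4, 9, 16, 8, 21, 29, 38, 40]. The pivot is placed at index 7. All elements to the left of the pivot are <= 38, and all elements to the right are > 38.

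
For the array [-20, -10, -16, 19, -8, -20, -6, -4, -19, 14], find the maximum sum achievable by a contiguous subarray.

Using Kadane's algorithm on [-20, -10, -16, 19, -8, -20, -6, -4, -19, 14]:

Scanning through the array:
Position 1 (value -10): max_ending_here = -10, max_so_far = -10
Position 2 (value -16): max_ending_here = -16, max_so_far = -10
Position 3 (value 19): max_ending_here = 19, max_so_far = 19
Position 4 (value -8): max_ending_here = 11, max_so_far = 19
Position 5 (value -20): max_ending_here = -9, max_so_far = 19
Position 6 (value -6): max_ending_here = -6, max_so_far = 19
Position 7 (value -4): max_ending_here = -4, max_so_far = 19
Position 8 (value -19): max_ending_here = -19, max_so_far = 19
Position 9 (value 14): max_ending_here = 14, max_so_far = 19

Maximum subarray: [19]
Maximum sum: 19

The maximum subarray is [19] with sum 19. This subarray runs from index 3 to index 3.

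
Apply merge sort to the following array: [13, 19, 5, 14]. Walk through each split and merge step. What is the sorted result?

Merge sort trace:

Split: [13, 19, 5, 14] -> [13, 19] and [5, 14]
  Split: [13, 19] -> [13] and [19]
  Merge: [13] + [19] -> [13, 19]
  Split: [5, 14] -> [5] and [14]
  Merge: [5] + [14] -> [5, 14]
Merge: [13, 19] + [5, 14] -> [5, 13, 14, 19]

Final sorted array: [5, 13, 14, 19]

The merge sort proceeds by recursively splitting the array and merging sorted halves.
After all merges, the sorted array is [5, 13, 14, 19].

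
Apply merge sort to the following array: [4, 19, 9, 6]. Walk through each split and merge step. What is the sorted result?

Merge sort trace:

Split: [4, 19, 9, 6] -> [4, 19] and [9, 6]
  Split: [4, 19] -> [4] and [19]
  Merge: [4] + [19] -> [4, 19]
  Split: [9, 6] -> [9] and [6]
  Merge: [9] + [6] -> [6, 9]
Merge: [4, 19] + [6, 9] -> [4, 6, 9, 19]

Final sorted array: [4, 6, 9, 19]

The merge sort proceeds by recursively splitting the array and merging sorted halves.
After all merges, the sorted array is [4, 6, 9, 19].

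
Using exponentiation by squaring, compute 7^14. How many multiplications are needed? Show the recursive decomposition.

Computing 7^14 by squaring (build up from 7^1; each line after the first costs one multiplication):

7^1 = 7
7^2 = (7^1)^2 = 7^2 = 49
7^3 = 7 * 7^2 = 7 * 49 = 343
7^6 = (7^3)^2 = 343^2 = 117649
7^7 = 7 * 7^6 = 7 * 117649 = 823543
7^14 = (7^7)^2 = 823543^2 = 678223072849

Result: 678223072849
Multiplications needed: 5 (5 lines after 7^1)

7^14 = 678223072849. Using exponentiation by squaring, this requires 5 multiplications. The key idea: if the exponent is even, square the half-power; if odd, multiply by the base once.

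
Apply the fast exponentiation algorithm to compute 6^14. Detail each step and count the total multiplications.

Computing 6^14 by squaring (build up from 6^1; each line after the first costs one multiplication):

6^1 = 6
6^2 = (6^1)^2 = 6^2 = 36
6^3 = 6 * 6^2 = 6 * 36 = 216
6^6 = (6^3)^2 = 216^2 = 46656
6^7 = 6 * 6^6 = 6 * 46656 = 279936
6^14 = (6^7)^2 = 279936^2 = 78364164096

Result: 78364164096
Multiplications needed: 5 (5 lines after 6^1)

6^14 = 78364164096. Using exponentiation by squaring, this requires 5 multiplications. The key idea: if the exponent is even, square the half-power; if odd, multiply by the base once.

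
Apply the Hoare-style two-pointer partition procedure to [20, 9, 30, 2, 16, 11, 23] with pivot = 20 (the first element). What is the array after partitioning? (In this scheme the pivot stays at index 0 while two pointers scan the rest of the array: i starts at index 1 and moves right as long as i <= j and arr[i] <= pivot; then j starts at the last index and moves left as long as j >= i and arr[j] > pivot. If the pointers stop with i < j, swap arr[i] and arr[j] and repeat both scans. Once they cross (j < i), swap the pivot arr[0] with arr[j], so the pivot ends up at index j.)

Hoare-style two-pointer partition with pivot = 20:

Initial array: [20, 9, 30, 2, 16, 11, 23]

Pointers start at i = 1, j = 6.
i stops at index 2 (arr[2]=30 > 20), j stops at index 5 (arr[5]=11 <= 20): swap arr[2] and arr[5], array becomes [20, 9, 11, 2, 16, 30, 23]
i ends at 5, j ends at 4: the pointers have crossed (j < i), so scanning stops.

Swap pivot arr[0] with arr[4] to place pivot at position 4: [16, 9, 11, 2, 20, 30, 23]
Pivot position: 4

After partitioning with pivot 20, the array becomes [16, 9, 11, 2, 20, 30, 23]. The pivot is placed at index 4. All elements to the left of the pivot are <= 20, and all elements to the right are > 20.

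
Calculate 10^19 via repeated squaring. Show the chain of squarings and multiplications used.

Computing 10^19 by squaring (build up from 10^1; each line after the first costs one multiplication):

10^1 = 10
10^2 = (10^1)^2 = 10^2 = 100
10^4 = (10^2)^2 = 100^2 = 10000
10^8 = (10^4)^2 = 10000^2 = 100000000
10^9 = 10 * 10^8 = 10 * 100000000 = 1000000000
10^18 = (10^9)^2 = 1000000000^2 = 1000000000000000000
10^19 = 10 * 10^18 = 10 * 1000000000000000000 = 10000000000000000000

Result: 10000000000000000000
Multiplications needed: 6 (6 lines after 10^1)

10^19 = 10000000000000000000. Using exponentiation by squaring, this requires 6 multiplications. The key idea: if the exponent is even, square the half-power; if odd, multiply by the base once.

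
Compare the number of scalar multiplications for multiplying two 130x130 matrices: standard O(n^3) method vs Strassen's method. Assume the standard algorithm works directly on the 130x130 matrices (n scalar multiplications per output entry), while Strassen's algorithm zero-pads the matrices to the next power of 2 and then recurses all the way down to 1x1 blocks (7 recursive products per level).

Matrix multiplication for 130x130 matrices:

Strassen's algorithm requires power-of-2 dimensions. Pad 130x130 to 256x256 (next power of 2).

Standard algorithm: 130^3 = 2197000 multiplications
Strassen's algorithm: 7^(log2(256)) = 7^8 = 5764801 multiplications
Difference: 2197000 - 5764801 = -3567801 (Strassen uses MORE here due to padding overhead — for small or just-over-power-of-2 n, padding can outweigh the per-level savings)

Standard: 2197000 multiplications (130^3). Strassen: 5764801 multiplications (7^8, after padding to 256x256). Strassen reduces 8 recursive multiplications to 7 at each level.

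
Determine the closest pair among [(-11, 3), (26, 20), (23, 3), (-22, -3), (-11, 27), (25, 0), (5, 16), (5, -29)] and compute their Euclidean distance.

Computing all pairwise distances among 8 points:

d((-11, 3), (26, 20)) = 40.7185
d((-11, 3), (23, 3)) = 34.0
d((-11, 3), (-22, -3)) = 12.53
d((-11, 3), (-11, 27)) = 24.0
d((-11, 3), (25, 0)) = 36.1248
d((-11, 3), (5, 16)) = 20.6155
d((-11, 3), (5, -29)) = 35.7771
d((26, 20), (23, 3)) = 17.2627
d((26, 20), (-22, -3)) = 53.2259
d((26, 20), (-11, 27)) = 37.6563
d((26, 20), (25, 0)) = 20.025
d((26, 20), (5, 16)) = 21.3776
d((26, 20), (5, -29)) = 53.3104
d((23, 3), (-22, -3)) = 45.3982
d((23, 3), (-11, 27)) = 41.6173
d((23, 3), (25, 0)) = 3.6056 <-- minimum
d((23, 3), (5, 16)) = 22.2036
d((23, 3), (5, -29)) = 36.7151
d((-22, -3), (-11, 27)) = 31.9531
d((-22, -3), (25, 0)) = 47.0956
d((-22, -3), (5, 16)) = 33.0151
d((-22, -3), (5, -29)) = 37.4833
d((-11, 27), (25, 0)) = 45.0
d((-11, 27), (5, 16)) = 19.4165
d((-11, 27), (5, -29)) = 58.2409
d((25, 0), (5, 16)) = 25.6125
d((25, 0), (5, -29)) = 35.2278
d((5, 16), (5, -29)) = 45.0

Closest pair: (23, 3) and (25, 0) with distance 3.6056

The closest pair is (23, 3) and (25, 0) with Euclidean distance 3.6056. For 8 points, brute-force pairwise comparison is shown above. For large n, the divide-and-conquer algorithm (sort by x, recurse on halves, check the dividing strip) achieves O(n log n).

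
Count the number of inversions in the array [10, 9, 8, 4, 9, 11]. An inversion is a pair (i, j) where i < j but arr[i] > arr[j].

Finding inversions in [10, 9, 8, 4, 9, 11]:

(0, 1): arr[0]=10 > arr[1]=9
(0, 2): arr[0]=10 > arr[2]=8
(0, 3): arr[0]=10 > arr[3]=4
(0, 4): arr[0]=10 > arr[4]=9
(1, 2): arr[1]=9 > arr[2]=8
(1, 3): arr[1]=9 > arr[3]=4
(2, 3): arr[2]=8 > arr[3]=4

Total inversions: 7

The array has 7 inversion(s): (0,1), (0,2), (0,3), (0,4), (1,2), (1,3), (2,3). Each pair (i,j) satisfies i < j and arr[i] > arr[j].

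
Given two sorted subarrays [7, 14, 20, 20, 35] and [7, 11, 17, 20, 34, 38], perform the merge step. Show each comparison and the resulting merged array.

Merging process:

Compare 7 vs 7: take 7 from left. Merged: [7]
Compare 14 vs 7: take 7 from right. Merged: [7, 7]
Compare 14 vs 11: take 11 from right. Merged: [7, 7, 11]
Compare 14 vs 17: take 14 from left. Merged: [7, 7, 11, 14]
Compare 20 vs 17: take 17 from right. Merged: [7, 7, 11, 14, 17]
Compare 20 vs 20: take 20 from left. Merged: [7, 7, 11, 14, 17, 20]
Compare 20 vs 20: take 20 from left. Merged: [7, 7, 11, 14, 17, 20, 20]
Compare 35 vs 20: take 20 from right. Merged: [7, 7, 11, 14, 17, 20, 20, 20]
Compare 35 vs 34: take 34 from right. Merged: [7, 7, 11, 14, 17, 20, 20, 20, 34]
Compare 35 vs 38: take 35 from left. Merged: [7, 7, 11, 14, 17, 20, 20, 20, 34, 35]
Append remaining from right: [38]. Merged: [7, 7, 11, 14, 17, 20, 20, 20, 34, 35, 38]

Final merged array: [7, 7, 11, 14, 17, 20, 20, 20, 34, 35, 38]
Total comparisons: 10

The merged array is [7, 7, 11, 14, 17, 20, 20, 20, 34, 35, 38], requiring 10 comparisons. The merge step runs in O(n) time where n is the total number of elements.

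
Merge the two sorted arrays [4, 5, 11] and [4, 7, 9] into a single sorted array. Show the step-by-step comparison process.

Merging process:

Compare 4 vs 4: take 4 from left. Merged: [4]
Compare 5 vs 4: take 4 from right. Merged: [4, 4]
Compare 5 vs 7: take 5 from left. Merged: [4, 4, 5]
Compare 11 vs 7: take 7 from right. Merged: [4, 4, 5, 7]
Compare 11 vs 9: take 9 from right. Merged: [4, 4, 5, 7, 9]
Append remaining from left: [11]. Merged: [4, 4, 5, 7, 9, 11]

Final merged array: [4, 4, 5, 7, 9, 11]
Total comparisons: 5

The merged array is [4, 4, 5, 7, 9, 11], requiring 5 comparisons. The merge step runs in O(n) time where n is the total number of elements.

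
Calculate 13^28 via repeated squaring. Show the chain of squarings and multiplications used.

Computing 13^28 by squaring (build up from 13^1; each line after the first costs one multiplication):

13^1 = 13
13^2 = (13^1)^2 = 13^2 = 169
13^3 = 13 * 13^2 = 13 * 169 = 2197
13^6 = (13^3)^2 = 2197^2 = 4826809
13^7 = 13 * 13^6 = 13 * 4826809 = 62748517
13^14 = (13^7)^2 = 62748517^2 = 3937376385699289
13^28 = (13^14)^2 = 3937376385699289^2 = 15502932802662396215269535105521

Result: 15502932802662396215269535105521
Multiplications needed: 6 (6 lines after 13^1)

13^28 = 15502932802662396215269535105521. Using exponentiation by squaring, this requires 6 multiplications. The key idea: if the exponent is even, square the half-power; if odd, multiply by the base once.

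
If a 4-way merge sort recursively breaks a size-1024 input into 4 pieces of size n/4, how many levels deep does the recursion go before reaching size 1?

For divide and conquer with division factor 4:

Problem sizes at each level:
Level 0: 1024
Level 1: 256
Level 2: 64
Level 3: 16
Level 4: 4
Level 5: 1

The root is level 0 and the size-1 base case is level 5 (the tree spans levels 0 through 5, i.e. 6 levels counting the root), so the depth is the number of divisions: log_4(1024) = 5

The recursion tree depth is log_4(1024) = 5. At each level, the problem size is divided by 4, so it takes 5 divisions to reduce to a base case of size 1. The algorithm makes 4 recursive calls at each level.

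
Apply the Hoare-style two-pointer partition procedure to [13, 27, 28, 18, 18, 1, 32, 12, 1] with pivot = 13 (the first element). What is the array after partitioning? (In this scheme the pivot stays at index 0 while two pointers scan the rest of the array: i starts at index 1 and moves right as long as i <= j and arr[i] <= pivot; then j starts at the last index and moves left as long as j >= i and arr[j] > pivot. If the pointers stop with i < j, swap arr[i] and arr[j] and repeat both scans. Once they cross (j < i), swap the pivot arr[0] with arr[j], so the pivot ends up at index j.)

Hoare-style two-pointer partition with pivot = 13:

Initial array: [13, 27, 28, 18, 18, 1, 32, 12, 1]

Pointers start at i = 1, j = 8.
i stops at index 1 (arr[1]=27 > 13), j stops at index 8 (arr[8]=1 <= 13): swap arr[1] and arr[8], array becomes [13, 1, 28, 18, 18, 1, 32, 12, 27]
i stops at index 2 (arr[2]=28 > 13), j stops at index 7 (arr[7]=12 <= 13): swap arr[2] and arr[7], array becomes [13, 1, 12, 18, 18, 1, 32, 28, 27]
i stops at index 3 (arr[3]=18 > 13), j stops at index 5 (arr[5]=1 <= 13): swap arr[3] and arr[5], array becomes [13, 1, 12, 1, 18, 18, 32, 28, 27]
i ends at 4, j ends at 3: the pointers have crossed (j < i), so scanning stops.

Swap pivot arr[0] with arr[3] to place pivot at position 3: [1, 1, 12, 13, 18, 18, 32, 28, 27]
Pivot position: 3

After partitioning with pivot 13, the array becomes [1, 1, 12, 13, 18, 18, 32, 28, 27]. The pivot is placed at index 3. All elements to the left of the pivot are <= 13, and all elements to the right are > 13.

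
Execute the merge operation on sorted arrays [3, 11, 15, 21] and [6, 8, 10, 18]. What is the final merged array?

Merging process:

Compare 3 vs 6: take 3 from left. Merged: [3]
Compare 11 vs 6: take 6 from right. Merged: [3, 6]
Compare 11 vs 8: take 8 from right. Merged: [3, 6, 8]
Compare 11 vs 10: take 10 from right. Merged: [3, 6, 8, 10]
Compare 11 vs 18: take 11 from left. Merged: [3, 6, 8, 10, 11]
Compare 15 vs 18: take 15 from left. Merged: [3, 6, 8, 10, 11, 15]
Compare 21 vs 18: take 18 from right. Merged: [3, 6, 8, 10, 11, 15, 18]
Append remaining from left: [21]. Merged: [3, 6, 8, 10, 11, 15, 18, 21]

Final merged array: [3, 6, 8, 10, 11, 15, 18, 21]
Total comparisons: 7

The merged array is [3, 6, 8, 10, 11, 15, 18, 21], requiring 7 comparisons. The merge step runs in O(n) time where n is the total number of elements.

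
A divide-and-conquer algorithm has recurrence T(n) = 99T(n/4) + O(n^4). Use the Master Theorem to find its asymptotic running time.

Master Theorem for T(n) = 99T(n/4) + O(n^4):

a = 99, b = 4, c = 4
log_b(a) = log_4(99) = 3.3147

Case 3: c = 4 > log_4(99) = 3.3147
T(n) = O(n^4) = O(n^4)

For T(n) = 99T(n/4) + O(n^4): log_4(99) = 3.3147. This is Case 3 of the Master Theorem (c > log_b(a), work dominated by root), giving O(n^4).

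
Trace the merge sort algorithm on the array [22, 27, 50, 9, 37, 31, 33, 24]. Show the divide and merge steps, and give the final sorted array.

Merge sort trace:

Split: [22, 27, 50, 9, 37, 31, 33, 24] -> [22, 27, 50, 9] and [37, 31, 33, 24]
  Split: [22, 27, 50, 9] -> [22, 27] and [50, 9]
    Split: [22, 27] -> [22] and [27]
    Merge: [22] + [27] -> [22, 27]
    Split: [50, 9] -> [50] and [9]
    Merge: [50] + [9] -> [9, 50]
  Merge: [22, 27] + [9, 50] -> [9, 22, 27, 50]
  Split: [37, 31, 33, 24] -> [37, 31] and [33, 24]
    Split: [37, 31] -> [37] and [31]
    Merge: [37] + [31] -> [31, 37]
    Split: [33, 24] -> [33] and [24]
    Merge: [33] + [24] -> [24, 33]
  Merge: [31, 37] + [24, 33] -> [24, 31, 33, 37]
Merge: [9, 22, 27, 50] + [24, 31, 33, 37] -> [9, 22, 24, 27, 31, 33, 37, 50]

Final sorted array: [9, 22, 24, 27, 31, 33, 37, 50]

The merge sort proceeds by recursively splitting the array and merging sorted halves.
After all merges, the sorted array is [9, 22, 24, 27, 31, 33, 37, 50].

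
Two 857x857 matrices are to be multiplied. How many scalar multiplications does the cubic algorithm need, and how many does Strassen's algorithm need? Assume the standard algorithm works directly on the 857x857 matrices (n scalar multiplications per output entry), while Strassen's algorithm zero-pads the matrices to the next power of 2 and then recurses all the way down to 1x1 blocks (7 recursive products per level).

Matrix multiplication for 857x857 matrices:

Strassen's algorithm requires power-of-2 dimensions. Pad 857x857 to 1024x1024 (next power of 2).

Standard algorithm: 857^3 = 629422793 multiplications
Strassen's algorithm: 7^(log2(1024)) = 7^10 = 282475249 multiplications
Savings: 629422793 - 282475249 = 346947544 multiplications

Standard: 629422793 multiplications (857^3). Strassen: 282475249 multiplications (7^10, after padding to 1024x1024). Strassen reduces 8 recursive multiplications to 7 at each level.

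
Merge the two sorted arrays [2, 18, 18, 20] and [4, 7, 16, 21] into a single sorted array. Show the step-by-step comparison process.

Merging process:

Compare 2 vs 4: take 2 from left. Merged: [2]
Compare 18 vs 4: take 4 from right. Merged: [2, 4]
Compare 18 vs 7: take 7 from right. Merged: [2, 4, 7]
Compare 18 vs 16: take 16 from right. Merged: [2, 4, 7, 16]
Compare 18 vs 21: take 18 from left. Merged: [2, 4, 7, 16, 18]
Compare 18 vs 21: take 18 from left. Merged: [2, 4, 7, 16, 18, 18]
Compare 20 vs 21: take 20 from left. Merged: [2, 4, 7, 16, 18, 18, 20]
Append remaining from right: [21]. Merged: [2, 4, 7, 16, 18, 18, 20, 21]

Final merged array: [2, 4, 7, 16, 18, 18, 20, 21]
Total comparisons: 7

The merged array is [2, 4, 7, 16, 18, 18, 20, 21], requiring 7 comparisons. The merge step runs in O(n) time where n is the total number of elements.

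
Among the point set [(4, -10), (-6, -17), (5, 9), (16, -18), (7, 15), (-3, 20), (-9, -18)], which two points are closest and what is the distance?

Computing all pairwise distances among 7 points:

d((4, -10), (-6, -17)) = 12.2066
d((4, -10), (5, 9)) = 19.0263
d((4, -10), (16, -18)) = 14.4222
d((4, -10), (7, 15)) = 25.1794
d((4, -10), (-3, 20)) = 30.8058
d((4, -10), (-9, -18)) = 15.2643
d((-6, -17), (5, 9)) = 28.2312
d((-6, -17), (16, -18)) = 22.0227
d((-6, -17), (7, 15)) = 34.5398
d((-6, -17), (-3, 20)) = 37.1214
d((-6, -17), (-9, -18)) = 3.1623 <-- minimum
d((5, 9), (16, -18)) = 29.1548
d((5, 9), (7, 15)) = 6.3246
d((5, 9), (-3, 20)) = 13.6015
d((5, 9), (-9, -18)) = 30.4138
d((16, -18), (7, 15)) = 34.2053
d((16, -18), (-3, 20)) = 42.4853
d((16, -18), (-9, -18)) = 25.0
d((7, 15), (-3, 20)) = 11.1803
d((7, 15), (-9, -18)) = 36.6742
d((-3, 20), (-9, -18)) = 38.4708

Closest pair: (-6, -17) and (-9, -18) with distance 3.1623

The closest pair is (-6, -17) and (-9, -18) with Euclidean distance 3.1623. For 7 points, brute-force pairwise comparison is shown above. For large n, the divide-and-conquer algorithm (sort by x, recurse on halves, check the dividing strip) achieves O(n log n).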